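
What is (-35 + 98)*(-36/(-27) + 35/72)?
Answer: 917/8 ≈ 114.63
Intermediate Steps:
(-35 + 98)*(-36/(-27) + 35/72) = 63*(-36*(-1/27) + 35*(1/72)) = 63*(4/3 + 35/72) = 63*(131/72) = 917/8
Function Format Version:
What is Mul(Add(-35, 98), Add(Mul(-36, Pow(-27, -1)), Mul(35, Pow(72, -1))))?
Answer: Rational(917, 8) ≈ 114.63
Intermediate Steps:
Mul(Add(-35, 98), Add(Mul(-36, Pow(-27, -1)), Mul(35, Pow(72, -1)))) = Mul(63, Add(Mul(-36, Rational(-1, 27)), Mul(35, Rational(1, 72)))) = Mul(63, Add(Rational(4, 3), Rational(35, 72))) = Mul(63, Rational(131, 72)) = Rational(917, 8)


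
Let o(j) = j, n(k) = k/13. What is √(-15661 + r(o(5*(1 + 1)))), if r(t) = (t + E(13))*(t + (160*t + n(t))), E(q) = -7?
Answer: I*√1830049/13 ≈ 104.06*I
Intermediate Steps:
n(k) = k/13 (n(k) = k*(1/13) = k/13)
r(t) = 2094*t*(-7 + t)/13 (r(t) = (t - 7)*(t + (160*t + t/13)) = (-7 + t)*(t + 2081*t/13) = (-7 + t)*(2094*t/13) = 2094*t*(-7 + t)/13)
√(-15661 + r(o(5*(1 + 1)))) = √(-15661 + 2094*(5*(1 + 1))*(-7 + 5*(1 + 1))/13) = √(-15661 + 2094*(5*2)*(-7 + 5*2)/13) = √(-15661 + (2094/13)*10*(-7 + 10)) = √(-15661 + (2094/13)*10*3) = √(-15661 + 62820/13) = √(-140773/13) = I*√1830049/13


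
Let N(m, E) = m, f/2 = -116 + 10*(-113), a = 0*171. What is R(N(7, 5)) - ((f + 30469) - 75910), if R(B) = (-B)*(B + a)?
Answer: 47884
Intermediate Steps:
a = 0
f = -2492 (f = 2*(-116 + 10*(-113)) = 2*(-116 - 1130) = 2*(-1246) = -2492)
R(B) = -B² (R(B) = (-B)*(B + 0) = (-B)*B = -B²)
R(N(7, 5)) - ((f + 30469) - 75910) = -1*7² - ((-2492 + 30469) - 75910) = -1*49 - (27977 - 75910) = -49 - 1*(-47933) = -49 + 47933 = 47884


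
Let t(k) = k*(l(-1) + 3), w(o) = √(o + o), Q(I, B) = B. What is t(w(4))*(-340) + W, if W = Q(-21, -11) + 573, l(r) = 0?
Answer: 562 - 2040*√2 ≈ -2323.0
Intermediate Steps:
w(o) = √2*√o (w(o) = √(2*o) = √2*√o)
t(k) = 3*k (t(k) = k*(0 + 3) = k*3 = 3*k)
W = 562 (W = -11 + 573 = 562)
t(w(4))*(-340) + W = (3*(√2*√4))*(-340) + 562 = (3*(√2*2))*(-340) + 562 = (3*(2*√2))*(-340) + 562 = (6*√2)*(-340) + 562 = -2040*√2 + 562 = 562 - 2040*√2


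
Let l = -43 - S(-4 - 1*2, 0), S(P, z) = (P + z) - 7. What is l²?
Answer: 900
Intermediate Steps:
S(P, z) = -7 + P + z
l = -30 (l = -43 - (-7 + (-4 - 1*2) + 0) = -43 - (-7 + (-4 - 2) + 0) = -43 - (-7 - 6 + 0) = -43 - 1*(-13) = -43 + 13 = -30)
l² = (-30)² = 900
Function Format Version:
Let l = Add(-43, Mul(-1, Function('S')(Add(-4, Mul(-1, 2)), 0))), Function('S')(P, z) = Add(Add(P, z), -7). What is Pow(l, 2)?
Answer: 900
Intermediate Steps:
Function('S')(P, z) = Add(-7, P, z)
l = -30 (l = Add(-43, Mul(-1, Add(-7, Add(-4, Mul(-1, 2)), 0))) = Add(-43, Mul(-1, Add(-7, Add(-4, -2), 0))) = Add(-43, Mul(-1, Add(-7, -6, 0))) = Add(-43, Mul(-1, -13)) = Add(-43, 13) = -30)
Pow(l, 2) = Pow(-30, 2) = 900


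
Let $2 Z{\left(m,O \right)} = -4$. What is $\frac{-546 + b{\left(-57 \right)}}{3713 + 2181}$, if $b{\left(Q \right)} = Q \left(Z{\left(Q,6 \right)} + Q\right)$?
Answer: $\frac{2817}{5894} \approx 0.47794$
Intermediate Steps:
$Z{\left(m,O \right)} = -2$ ($Z{\left(m,O \right)} = \frac{1}{2} \left(-4\right) = -2$)
$b{\left(Q \right)} = Q \left(-2 + Q\right)$
$\frac{-546 + b{\left(-57 \right)}}{3713 + 2181} = \frac{-546 - 57 \left(-2 - 57\right)}{3713 + 2181} = \frac{-546 - -3363}{5894} = \left(-546 + 3363\right) \frac{1}{5894} = 2817 \cdot \frac{1}{5894} = \frac{2817}{5894}$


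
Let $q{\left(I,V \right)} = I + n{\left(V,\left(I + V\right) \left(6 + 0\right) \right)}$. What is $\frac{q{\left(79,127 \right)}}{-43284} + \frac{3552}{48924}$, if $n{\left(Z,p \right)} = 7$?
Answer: $\frac{2076907}{29411478} \approx 0.070616$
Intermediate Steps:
$q{\left(I,V \right)} = 7 + I$ ($q{\left(I,V \right)} = I + 7 = 7 + I$)
$\frac{q{\left(79,127 \right)}}{-43284} + \frac{3552}{48924} = \frac{7 + 79}{-43284} + \frac{3552}{48924} = 86 \left(- \frac{1}{43284}\right) + 3552 \cdot \frac{1}{48924} = - \frac{43}{21642} + \frac{296}{4077} = \frac{2076907}{29411478}$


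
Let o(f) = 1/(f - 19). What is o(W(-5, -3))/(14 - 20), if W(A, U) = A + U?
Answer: 1/162 ≈ 0.0061728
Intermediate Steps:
o(f) = 1/(-19 + f)
o(W(-5, -3))/(14 - 20) = 1/((-19 + (-5 - 3))*(14 - 20)) = 1/(-19 - 8*(-6)) = -⅙/(-27) = -1/27*(-⅙) = 1/162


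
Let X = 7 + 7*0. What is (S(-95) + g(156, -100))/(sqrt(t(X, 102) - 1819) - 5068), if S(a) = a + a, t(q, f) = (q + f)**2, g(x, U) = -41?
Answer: 585354/12837281 + 693*sqrt(1118)/25674562 ≈ 0.046501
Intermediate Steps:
X = 7 (X = 7 + 0 = 7)
t(q, f) = (f + q)**2
S(a) = 2*a
(S(-95) + g(156, -100))/(sqrt(t(X, 102) - 1819) - 5068) = (2*(-95) - 41)/(sqrt((102 + 7)**2 - 1819) - 5068) = (-190 - 41)/(sqrt(109**2 - 1819) - 5068) = -231/(sqrt(11881 - 1819) - 5068) = -231/(sqrt(10062) - 5068) = -231/(3*sqrt(1118) - 5068) = -231/(-5068 + 3*sqrt(1118))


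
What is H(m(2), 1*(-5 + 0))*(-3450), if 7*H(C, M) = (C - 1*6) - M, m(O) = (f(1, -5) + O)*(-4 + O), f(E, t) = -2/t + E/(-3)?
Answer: 2530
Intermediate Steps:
f(E, t) = -2/t - E/3 (f(E, t) = -2/t + E*(-⅓) = -2/t - E/3)
m(O) = (-4 + O)*(1/15 + O) (m(O) = ((-2/(-5) - ⅓*1) + O)*(-4 + O) = ((-2*(-⅕) - ⅓) + O)*(-4 + O) = ((⅖ - ⅓) + O)*(-4 + O) = (1/15 + O)*(-4 + O) = (-4 + O)*(1/15 + O))
H(C, M) = -6/7 - M/7 + C/7 (H(C, M) = ((C - 1*6) - M)/7 = ((C - 6) - M)/7 = ((-6 + C) - M)/7 = (-6 + C - M)/7 = -6/7 - M/7 + C/7)
H(m(2), 1*(-5 + 0))*(-3450) = (-6/7 - (-5 + 0)/7 + (-4/15 + 2² - 59/15*2)/7)*(-3450) = (-6/7 - (-5)/7 + (-4/15 + 4 - 118/15)/7)*(-3450) = (-6/7 - ⅐*(-5) + (⅐)*(-62/15))*(-3450) = (-6/7 + 5/7 - 62/105)*(-3450) = -11/15*(-3450) = 2530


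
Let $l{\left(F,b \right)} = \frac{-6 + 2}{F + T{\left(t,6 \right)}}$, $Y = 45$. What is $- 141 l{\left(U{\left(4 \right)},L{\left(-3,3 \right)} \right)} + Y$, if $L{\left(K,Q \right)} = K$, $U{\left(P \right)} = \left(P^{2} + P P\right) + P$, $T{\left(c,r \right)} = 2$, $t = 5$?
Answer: $\frac{1137}{19} \approx 59.842$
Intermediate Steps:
$U{\left(P \right)} = P + 2 P^{2}$ ($U{\left(P \right)} = \left(P^{2} + P^{2}\right) + P = 2 P^{2} + P = P + 2 P^{2}$)
$l{\left(F,b \right)} = - \frac{4}{2 + F}$ ($l{\left(F,b \right)} = \frac{-6 + 2}{F + 2} = - \frac{4}{2 + F}$)
$- 141 l{\left(U{\left(4 \right)},L{\left(-3,3 \right)} \right)} + Y = - 141 \left(- \frac{4}{2 + 4 \left(1 + 2 \cdot 4\right)}\right) + 45 = - 141 \left(- \frac{4}{2 + 4 \left(1 + 8\right)}\right) + 45 = - 141 \left(- \frac{4}{2 + 4 \cdot 9}\right) + 45 = - 141 \left(- \frac{4}{2 + 36}\right) + 45 = - 141 \left(- \frac{4}{38}\right) + 45 = - 141 \left(\left(-4\right) \frac{1}{38}\right) + 45 = \left(-141\right) \left(- \frac{2}{19}\right) + 45 = \frac{282}{19} + 45 = \frac{1137}{19}$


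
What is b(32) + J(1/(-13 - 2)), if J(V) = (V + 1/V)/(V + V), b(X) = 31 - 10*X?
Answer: -176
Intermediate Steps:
J(V) = (V + 1/V)/(2*V) (J(V) = (V + 1/V)/((2*V)) = (V + 1/V)*(1/(2*V)) = (V + 1/V)/(2*V))
b(32) + J(1/(-13 - 2)) = (31 - 10*32) + (1 + (1/(-13 - 2))²)/(2*(1/(-13 - 2))²) = (31 - 320) + (1 + (1/(-15))²)/(2*(1/(-15))²) = -289 + (1 + (-1/15)²)/(2*(-1/15)²) = -289 + (½)*225*(1 + 1/225) = -289 + (½)*225*(226/225) = -289 + 113 = -176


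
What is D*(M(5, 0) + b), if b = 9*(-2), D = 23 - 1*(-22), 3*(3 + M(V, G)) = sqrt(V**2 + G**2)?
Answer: -870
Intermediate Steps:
M(V, G) = -3 + sqrt(G**2 + V**2)/3 (M(V, G) = -3 + sqrt(V**2 + G**2)/3 = -3 + sqrt(G**2 + V**2)/3)
D = 45 (D = 23 + 22 = 45)
b = -18
D*(M(5, 0) + b) = 45*((-3 + sqrt(0**2 + 5**2)/3) - 18) = 45*((-3 + sqrt(0 + 25)/3) - 18) = 45*((-3 + sqrt(25)/3) - 18) = 45*((-3 + (1/3)*5) - 18) = 45*((-3 + 5/3) - 18) = 45*(-4/3 - 18) = 45*(-58/3) = -870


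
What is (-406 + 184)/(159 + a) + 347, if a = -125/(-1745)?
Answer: 9593287/27758 ≈ 345.60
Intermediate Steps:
a = 25/349 (a = -125*(-1/1745) = 25/349 ≈ 0.071633)
(-406 + 184)/(159 + a) + 347 = (-406 + 184)/(159 + 25/349) + 347 = -222/55516/349 + 347 = -222*349/55516 + 347 = -38739/27758 + 347 = 9593287/27758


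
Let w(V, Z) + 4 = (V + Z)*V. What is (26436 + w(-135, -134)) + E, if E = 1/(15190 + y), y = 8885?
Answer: 1510634026/24075 ≈ 62747.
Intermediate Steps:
E = 1/24075 (E = 1/(15190 + 8885) = 1/24075 ≈ 4.1537e-5)
w(V, Z) = -4 + V*(V + Z) (w(V, Z) = -4 + (V + Z)*V = -4 + V*(V + Z))
(26436 + w(-135, -134)) + E = (26436 + (-4 + (-135)² - 135*(-134))) + 1/24075 = (26436 + (-4 + 18225 + 18090)) + 1/24075 = (26436 + 36311) + 1/24075 = 62747 + 1/24075 = 1510634026/24075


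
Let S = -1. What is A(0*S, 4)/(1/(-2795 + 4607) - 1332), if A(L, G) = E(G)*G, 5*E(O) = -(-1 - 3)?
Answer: -28992/12067915 ≈ -0.0024024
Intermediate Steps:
E(O) = ⅘ (E(O) = (-(-1 - 3))/5 = (-1*(-4))/5 = (⅕)*4 = ⅘)
A(L, G) = 4*G/5
A(0*S, 4)/(1/(-2795 + 4607) - 1332) = ((⅘)*4)/(1/(-2795 + 4607) - 1332) = (16/5)/(1/1812 - 1332) = (16/5)/(-2413583/1812) = -1812/2413583*16/5 = -28992/12067915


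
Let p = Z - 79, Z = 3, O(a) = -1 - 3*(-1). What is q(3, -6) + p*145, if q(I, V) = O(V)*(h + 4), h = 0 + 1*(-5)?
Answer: -11022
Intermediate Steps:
O(a) = 2 (O(a) = -1 + 3 = 2)
h = -5 (h = 0 - 5 = -5)
p = -76 (p = 3 - 79 = -76)
q(I, V) = -2 (q(I, V) = 2*(-5 + 4) = 2*(-1) = -2)
q(3, -6) + p*145 = -2 - 76*145 = -2 - 11020 = -11022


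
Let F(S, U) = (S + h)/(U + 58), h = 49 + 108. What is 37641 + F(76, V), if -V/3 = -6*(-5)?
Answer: 1204279/32 ≈ 37634.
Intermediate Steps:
h = 157
V = -90 (V = -(-18)*(-5) = -3*30 = -90)
F(S, U) = (157 + S)/(58 + U) (F(S, U) = (S + 157)/(U + 58) = (157 + S)/(58 + U))
37641 + F(76, V) = 37641 + (157 + 76)/(58 - 90) = 37641 + 233/(-32) = 37641 - 1/32*233 = 37641 - 233/32 = 1204279/32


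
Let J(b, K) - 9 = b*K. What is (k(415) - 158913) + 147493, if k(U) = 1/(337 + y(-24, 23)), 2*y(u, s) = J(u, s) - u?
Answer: -1770098/155 ≈ -11420.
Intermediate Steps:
J(b, K) = 9 + K*b (J(b, K) = 9 + b*K = 9 + K*b)
y(u, s) = 9/2 - u/2 + s*u/2 (y(u, s) = ((9 + s*u) - u)/2 = (9 - u + s*u)/2 = 9/2 - u/2 + s*u/2)
k(U) = 2/155 (k(U) = 1/(337 + (9/2 - ½*(-24) + (½)*23*(-24))) = 1/(337 + (9/2 + 12 - 276)) = 1/(337 - 519/2) = 1/(155/2) = 2/155)
(k(415) - 158913) + 147493 = (2/155 - 158913) + 147493 = -24631513/155 + 147493 = -1770098/155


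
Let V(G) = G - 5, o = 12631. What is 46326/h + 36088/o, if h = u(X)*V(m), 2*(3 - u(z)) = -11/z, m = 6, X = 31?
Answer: 36286019108/2488307 ≈ 14583.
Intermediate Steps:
V(G) = -5 + G
u(z) = 3 + 11/(2*z) (u(z) = 3 - (-11)/(2*z) = 3 + 11/(2*z))
h = 197/62 (h = (3 + (11/2)/31)*(-5 + 6) = (3 + (11/2)*(1/31))*1 = (3 + 11/62)*1 = (197/62)*1 = 197/62 ≈ 3.1774)
46326/h + 36088/o = 46326/(197/62) + 36088/12631 = 46326*(62/197) + 36088*(1/12631) = 2872212/197 + 36088/12631 = 36286019108/2488307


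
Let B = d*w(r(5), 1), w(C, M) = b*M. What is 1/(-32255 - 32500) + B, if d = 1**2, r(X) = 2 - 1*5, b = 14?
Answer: 906569/64755 ≈ 14.000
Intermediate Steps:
r(X) = -3 (r(X) = 2 - 5 = -3)
d = 1
w(C, M) = 14*M
B = 14 (B = 1*(14*1) = 1*14 = 14)
1/(-32255 - 32500) + B = 1/(-32255 - 32500) + 14 = 1/(-64755) + 14 = -1/64755 + 14 = 906569/64755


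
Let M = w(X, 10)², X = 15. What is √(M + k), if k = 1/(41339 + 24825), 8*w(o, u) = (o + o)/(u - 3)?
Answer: √1256414189/66164 ≈ 0.53573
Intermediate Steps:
w(o, u) = o/(4*(-3 + u)) (w(o, u) = ((o + o)/(u - 3))/8 = ((2*o)/(-3 + u))/8 = (2*o/(-3 + u))/8 = o/(4*(-3 + u)))
k = 1/66164 ≈ 1.5114e-5
M = 225/784 (M = ((¼)*15/(-3 + 10))² = ((¼)*15/7)² = ((¼)*15*(⅐))² = (15/28)² = 225/784 ≈ 0.28699)
√(M + k) = √(225/784 + 1/66164) = √(531703/1852592) = √1256414189/66164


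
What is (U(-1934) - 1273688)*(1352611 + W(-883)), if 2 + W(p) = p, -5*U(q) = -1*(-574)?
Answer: -8609161818164/5 ≈ -1.7218e+12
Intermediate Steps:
U(q) = -574/5 (U(q) = -(-1)*(-574)/5 = -⅕*574 = -574/5)
W(p) = -2 + p
(U(-1934) - 1273688)*(1352611 + W(-883)) = (-574/5 - 1273688)*(1352611 + (-2 - 883)) = -6369014*(1352611 - 885)/5 = -6369014/5*1351726 = -8609161818164/5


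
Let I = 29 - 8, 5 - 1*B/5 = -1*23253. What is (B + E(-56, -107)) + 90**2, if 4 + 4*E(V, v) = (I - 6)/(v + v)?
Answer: 106476969/856 ≈ 1.2439e+5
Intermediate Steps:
B = 116290 (B = 25 - (-5)*23253 = 25 - 5*(-23253) = 25 + 116265 = 116290)
I = 21
E(V, v) = -1 + 15/(8*v) (E(V, v) = -1 + ((21 - 6)/(v + v))/4 = -1 + (15/((2*v)))/4 = -1 + (15*(1/(2*v)))/4 = -1 + (15/(2*v))/4 = -1 + 15/(8*v))
(B + E(-56, -107)) + 90**2 = (116290 + (15/8 - 1*(-107))/(-107)) + 90**2 = (116290 - (15/8 + 107)/107) + 8100 = (116290 - 1/107*871/8) + 8100 = (116290 - 871/856) + 8100 = 99543369/856 + 8100 = 106476969/856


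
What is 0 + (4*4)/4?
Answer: 4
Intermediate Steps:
0 + (4*4)/4 = 0 + 16*(1/4) = 0 + 4 = 4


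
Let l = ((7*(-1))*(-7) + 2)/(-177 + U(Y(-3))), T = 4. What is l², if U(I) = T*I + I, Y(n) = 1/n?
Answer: 23409/287296 ≈ 0.081480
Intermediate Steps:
U(I) = 5*I (U(I) = 4*I + I = 5*I)
l = -153/536 (l = ((7*(-1))*(-7) + 2)/(-177 + 5/(-3)) = (-7*(-7) + 2)/(-177 + 5*(-⅓)) = (49 + 2)/(-177 - 5/3) = 51/(-536/3) = 51*(-3/536) = -153/536 ≈ -0.28545)
l² = (-153/536)² = 23409/287296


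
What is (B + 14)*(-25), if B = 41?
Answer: -1375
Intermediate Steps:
(B + 14)*(-25) = (41 + 14)*(-25) = 55*(-25) = -1375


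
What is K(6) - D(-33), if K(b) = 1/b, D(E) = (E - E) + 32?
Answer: -191/6 ≈ -31.833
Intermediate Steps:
D(E) = 32 (D(E) = 0 + 32 = 32)
K(6) - D(-33) = 1/6 - 1*32 = 1/6 - 32 = -191/6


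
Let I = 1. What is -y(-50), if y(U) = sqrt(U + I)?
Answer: -7*I ≈ -7.0*I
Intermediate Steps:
y(U) = sqrt(1 + U) (y(U) = sqrt(U + 1) = sqrt(1 + U))
-y(-50) = -sqrt(1 - 50) = -sqrt(-49) = -7*I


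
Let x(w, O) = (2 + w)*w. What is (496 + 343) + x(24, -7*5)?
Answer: 1463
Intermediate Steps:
x(w, O) = w*(2 + w)
(496 + 343) + x(24, -7*5) = (496 + 343) + 24*(2 + 24) = 839 + 24*26 = 839 + 624 = 1463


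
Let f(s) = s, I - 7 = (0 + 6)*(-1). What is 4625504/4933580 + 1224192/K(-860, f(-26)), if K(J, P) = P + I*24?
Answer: -754954989544/1233395 ≈ -6.1210e+5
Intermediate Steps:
I = 1 (I = 7 + (0 + 6)*(-1) = 7 + 6*(-1) = 7 - 6 = 1)
K(J, P) = 24 + P (K(J, P) = P + 1*24 = P + 24 = 24 + P)
4625504/4933580 + 1224192/K(-860, f(-26)) = 4625504/4933580 + 1224192/(24 - 26) = 4625504*(1/4933580) + 1224192/(-2) = 1156376/1233395 + 1224192*(-½) = 1156376/1233395 - 612096 = -754954989544/1233395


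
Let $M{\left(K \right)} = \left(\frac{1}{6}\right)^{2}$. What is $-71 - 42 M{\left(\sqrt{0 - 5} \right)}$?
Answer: $- \frac{433}{6} \approx -72.167$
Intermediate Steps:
$M{\left(K \right)} = \frac{1}{36}$ ($M{\left(K \right)} = \left(\frac{1}{6}\right)^{2} = \frac{1}{36}$)
$-71 - 42 M{\left(\sqrt{0 - 5} \right)} = -71 - \frac{7}{6} = - \frac{433}{6}$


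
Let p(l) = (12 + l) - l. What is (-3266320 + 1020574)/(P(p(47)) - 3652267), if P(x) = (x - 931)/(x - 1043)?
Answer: 1157682063/1882743179 ≈ 0.61489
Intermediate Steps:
p(l) = 12
P(x) = (-931 + x)/(-1043 + x)
(-3266320 + 1020574)/(P(p(47)) - 3652267) = (-3266320 + 1020574)/((-931 + 12)/(-1043 + 12) - 3652267) = -2245746/(-919/(-1031) - 3652267) = -2245746/(-1/1031*(-919) - 3652267) = -2245746/(919/1031 - 3652267) = -2245746/(-3765486358/1031) = -2245746*(-1031/3765486358) = 1157682063/1882743179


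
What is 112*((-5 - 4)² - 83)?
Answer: -224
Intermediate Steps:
112*((-5 - 4)² - 83) = 112*((-9)² - 83) = 112*(81 - 83) = 112*(-2) = -224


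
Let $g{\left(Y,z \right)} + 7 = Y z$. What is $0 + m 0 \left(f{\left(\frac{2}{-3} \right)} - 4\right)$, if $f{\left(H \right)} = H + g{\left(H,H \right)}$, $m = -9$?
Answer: $0$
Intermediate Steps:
$g{\left(Y,z \right)} = -7 + Y z$
$f{\left(H \right)} = -7 + H + H^{2}$ ($f{\left(H \right)} = H + \left(-7 + H H\right) = H + \left(-7 + H^{2}\right) = -7 + H + H^{2}$)
$0 + m 0 \left(f{\left(\frac{2}{-3} \right)} - 4\right) = 0 - 9 \cdot 0 \left(\left(-7 + \frac{2}{-3} + \left(\frac{2}{-3}\right)^{2}\right) - 4\right) = 0 - 9 \cdot 0 \left(\left(-7 + 2 \left(- \frac{1}{3}\right) + \left(2 \left(- \frac{1}{3}\right)\right)^{2}\right) - 4\right) = 0 - 9 \cdot 0 \left(\left(-7 - \frac{2}{3} + \left(- \frac{2}{3}\right)^{2}\right) - 4\right) = 0 - 9 \cdot 0 \left(\left(-7 - \frac{2}{3} + \frac{4}{9}\right) - 4\right) = 0 - 9 \cdot 0 \left(- \frac{65}{9} - 4\right) = 0 - 9 \cdot 0 \left(- \frac{101}{9}\right) = 0 - 0 = 0 + 0 = 0$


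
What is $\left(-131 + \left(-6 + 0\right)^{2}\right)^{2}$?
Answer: $9025$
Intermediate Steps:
$\left(-131 + \left(-6 + 0\right)^{2}\right)^{2} = \left(-131 + \left(-6\right)^{2}\right)^{2} = \left(-131 + 36\right)^{2} = \left(-95\right)^{2} = 9025$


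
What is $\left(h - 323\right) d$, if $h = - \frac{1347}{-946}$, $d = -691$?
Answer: $\frac{210209801}{946} \approx 2.2221 \cdot 10^{5}$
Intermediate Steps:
$h = \frac{1347}{946}$ ($h = \left(-1347\right) \left(- \frac{1}{946}\right) = \frac{1347}{946} \approx 1.4239$)
$\left(h - 323\right) d = \left(\frac{1347}{946} - 323\right) \left(-691\right) = \left(- \frac{304211}{946}\right) \left(-691\right) = \frac{210209801}{946}$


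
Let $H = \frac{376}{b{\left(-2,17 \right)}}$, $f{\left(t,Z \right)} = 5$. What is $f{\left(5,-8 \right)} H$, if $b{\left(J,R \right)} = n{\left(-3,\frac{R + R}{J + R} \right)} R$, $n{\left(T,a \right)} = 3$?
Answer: $\frac{1880}{51} \approx 36.863$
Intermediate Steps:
$b{\left(J,R \right)} = 3 R$
$H = \frac{376}{51}$ ($H = \frac{376}{3 \cdot 17} = \frac{376}{51} \approx 7.3726$)
$f{\left(5,-8 \right)} H = 5 \cdot \frac{376}{51} = \frac{1880}{51}$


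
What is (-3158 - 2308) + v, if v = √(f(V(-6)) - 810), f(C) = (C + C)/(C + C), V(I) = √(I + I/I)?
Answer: -5466 + I*√809 ≈ -5466.0 + 28.443*I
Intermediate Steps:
V(I) = √(1 + I) (V(I) = √(I + 1) = √(1 + I))
f(C) = 1 (f(C) = (2*C)/((2*C)) = (2*C)*(1/(2*C)) = 1)
v = I*√809 (v = √(1 - 810) = √(-809) = I*√809 ≈ 28.443*I)
(-3158 - 2308) + v = (-3158 - 2308) + I*√809 = -5466 + I*√809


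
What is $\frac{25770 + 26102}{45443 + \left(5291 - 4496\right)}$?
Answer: $\frac{25936}{23119} \approx 1.1218$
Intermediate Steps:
$\frac{25770 + 26102}{45443 + \left(5291 - 4496\right)} = \frac{51872}{45443 + 795} = \frac{51872}{46238} = 51872 \cdot \frac{1}{46238} = \frac{25936}{23119}$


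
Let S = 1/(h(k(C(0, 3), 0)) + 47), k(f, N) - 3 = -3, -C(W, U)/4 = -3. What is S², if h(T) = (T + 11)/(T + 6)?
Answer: 36/85849 ≈ 0.00041934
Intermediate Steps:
C(W, U) = 12 (C(W, U) = -4*(-3) = 12)
k(f, N) = 0 (k(f, N) = 3 - 3 = 0)
h(T) = (11 + T)/(6 + T)
S = 6/293 (S = 1/((11 + 0)/(6 + 0) + 47) = 1/(11/6 + 47) = 1/(293/6) = 6/293 ≈ 0.020478)
S² = (6/293)² = 36/85849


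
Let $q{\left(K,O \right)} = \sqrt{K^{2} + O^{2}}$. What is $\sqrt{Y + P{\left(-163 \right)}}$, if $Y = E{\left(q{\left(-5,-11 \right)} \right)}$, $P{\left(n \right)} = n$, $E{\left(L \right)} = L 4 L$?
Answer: $\sqrt{421} \approx 20.518$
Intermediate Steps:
$E{\left(L \right)} = 4 L^{2}$ ($E{\left(L \right)} = 4 L L = 4 L^{2}$)
$Y = 584$ ($Y = 4 \left(\sqrt{\left(-5\right)^{2} + \left(-11\right)^{2}}\right)^{2} = 4 \left(\sqrt{25 + 121}\right)^{2} = 4 \left(\sqrt{146}\right)^{2} = 4 \cdot 146 = 584$)
$\sqrt{Y + P{\left(-163 \right)}} = \sqrt{584 - 163} = \sqrt{421}$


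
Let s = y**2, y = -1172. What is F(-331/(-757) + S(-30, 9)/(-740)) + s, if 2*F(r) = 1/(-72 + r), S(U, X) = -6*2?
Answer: 27525892473267/20039468 ≈ 1.3736e+6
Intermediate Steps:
S(U, X) = -12
s = 1373584 (s = (-1172)**2 = 1373584)
F(r) = 1/(2*(-72 + r))
F(-331/(-757) + S(-30, 9)/(-740)) + s = 1/(2*(-72 + (-331/(-757) - 12/(-740)))) + 1373584 = 1/(2*(-72 + (-331*(-1/757) - 12*(-1/740)))) + 1373584 = 1/(2*(-72 + (331/757 + 3/185))) + 1373584 = 1/(2*(-72 + 63506/140045)) + 1373584 = 1/(2*(-10019734/140045)) + 1373584 = (1/2)*(-140045/10019734) + 1373584 = -140045/20039468 + 1373584 = 27525892473267/20039468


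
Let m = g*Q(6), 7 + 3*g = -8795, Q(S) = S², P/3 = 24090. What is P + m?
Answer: -33354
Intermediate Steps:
P = 72270 (P = 3*24090 = 72270)
g = -2934 (g = -7/3 + (⅓)*(-8795) = -7/3 - 8795/3 = -2934)
m = -105624 (m = -2934*6² = -2934*36 = -105624)
P + m = 72270 - 105624 = -33354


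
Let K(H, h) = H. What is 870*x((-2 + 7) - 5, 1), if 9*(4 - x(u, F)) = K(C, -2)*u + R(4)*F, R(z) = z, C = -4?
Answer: 9280/3 ≈ 3093.3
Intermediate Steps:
x(u, F) = 4 - 4*F/9 + 4*u/9 (x(u, F) = 4 - (-4*u + 4*F)/9 = 4 + (-4*F/9 + 4*u/9) = 4 - 4*F/9 + 4*u/9)
870*x((-2 + 7) - 5, 1) = 870*(4 - 4/9*1 + 4*((-2 + 7) - 5)/9) = 870*(4 - 4/9 + 4*(5 - 5)/9) = 870*(4 - 4/9 + (4/9)*0) = 870*(4 - 4/9 + 0) = 870*(32/9) = 9280/3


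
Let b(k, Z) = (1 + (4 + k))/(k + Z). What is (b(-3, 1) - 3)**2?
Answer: 16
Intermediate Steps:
b(k, Z) = (5 + k)/(Z + k)
(b(-3, 1) - 3)**2 = ((5 - 3)/(1 - 3) - 3)**2 = (2/(-2) - 3)**2 = (-1/2*2 - 3)**2 = (-1 - 3)**2 = (-4)**2 = 16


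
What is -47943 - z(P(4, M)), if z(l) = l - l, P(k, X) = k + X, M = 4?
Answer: -47943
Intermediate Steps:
P(k, X) = X + k
z(l) = 0
-47943 - z(P(4, M)) = -47943 - 1*0 = -47943 + 0 = -47943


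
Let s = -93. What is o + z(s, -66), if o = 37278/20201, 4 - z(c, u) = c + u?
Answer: 3330041/20201 ≈ 164.85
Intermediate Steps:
z(c, u) = 4 - c - u (z(c, u) = 4 - (c + u) = 4 + (-c - u) = 4 - c - u)
o = 37278/20201 (o = 37278*(1/20201) = 37278/20201 ≈ 1.8454)
o + z(s, -66) = 37278/20201 + (4 - 1*(-93) - 1*(-66)) = 37278/20201 + (4 + 93 + 66) = 37278/20201 + 163 = 3330041/20201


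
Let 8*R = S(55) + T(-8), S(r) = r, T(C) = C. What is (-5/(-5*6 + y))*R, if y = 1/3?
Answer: 705/712 ≈ 0.99017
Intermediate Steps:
y = 1/3 ≈ 0.33333
R = 47/8 (R = (55 - 8)/8 = (1/8)*47 = 47/8 ≈ 5.8750)
(-5/(-5*6 + y))*R = -5/(-5*6 + 1/3)*(47/8) = -5/(-30 + 1/3)*(47/8) = -5/(-89/3)*(47/8) = -5*(-3/89)*(47/8) = (15/89)*(47/8) = 705/712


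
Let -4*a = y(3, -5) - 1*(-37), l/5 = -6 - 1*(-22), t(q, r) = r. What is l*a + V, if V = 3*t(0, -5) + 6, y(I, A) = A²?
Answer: -1249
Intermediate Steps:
l = 80 (l = 5*(-6 - 1*(-22)) = 5*(-6 + 22) = 5*16 = 80)
a = -31/2 (a = -((-5)² - 1*(-37))/4 = -(25 + 37)/4 = -¼*62 = -31/2 ≈ -15.500)
V = -9 (V = 3*(-5) + 6 = -15 + 6 = -9)
l*a + V = 80*(-31/2) - 9 = -1240 - 9 = -1249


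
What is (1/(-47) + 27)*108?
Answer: 136944/47 ≈ 2913.7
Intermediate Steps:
(1/(-47) + 27)*108 = (-1/47 + 27)*108 = (1268/47)*108 = 136944/47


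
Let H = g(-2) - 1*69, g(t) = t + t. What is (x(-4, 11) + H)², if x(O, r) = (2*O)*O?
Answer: 1681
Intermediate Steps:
x(O, r) = 2*O²
g(t) = 2*t
H = -73 (H = 2*(-2) - 1*69 = -4 - 69 = -73)
(x(-4, 11) + H)² = (2*(-4)² - 73)² = (2*16 - 73)² = (32 - 73)² = (-41)² = 1681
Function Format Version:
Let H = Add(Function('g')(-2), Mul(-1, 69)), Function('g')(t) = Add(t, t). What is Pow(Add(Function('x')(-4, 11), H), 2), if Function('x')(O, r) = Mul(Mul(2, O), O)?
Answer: 1681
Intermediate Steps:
Function('x')(O, r) = Mul(2, Pow(O, 2))
Function('g')(t) = Mul(2, t)
H = -73 (H = Add(Mul(2, -2), Mul(-1, 69)) = Add(-4, -69) = -73)
Pow(Add(Function('x')(-4, 11), H), 2) = Pow(Add(Mul(2, Pow(-4, 2)), -73), 2) = Pow(Add(Mul(2, 16), -73), 2) = Pow(Add(32, -73), 2) = Pow(-41, 2) = 1681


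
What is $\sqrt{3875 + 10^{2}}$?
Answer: $5 \sqrt{159} \approx 63.048$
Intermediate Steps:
$\sqrt{3875 + 10^{2}} = \sqrt{3875 + 100} = \sqrt{3975} = 5 \sqrt{159}$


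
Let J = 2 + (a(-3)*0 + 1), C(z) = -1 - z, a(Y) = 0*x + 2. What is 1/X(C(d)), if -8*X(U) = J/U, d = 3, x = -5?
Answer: 32/3 ≈ 10.667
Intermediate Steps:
a(Y) = 2 (a(Y) = 0*(-5) + 2 = 0 + 2 = 2)
J = 3 (J = 2 + (2*0 + 1) = 2 + (0 + 1) = 2 + 1 = 3)
X(U) = -3/(8*U)
1/X(C(d)) = 1/(-3/(8*(-1 - 1*3))) = 1/(-3/(8*(-1 - 3))) = 1/(-3/8/(-4)) = 1/(-3/8*(-¼)) = 1/(3/32) = 32/3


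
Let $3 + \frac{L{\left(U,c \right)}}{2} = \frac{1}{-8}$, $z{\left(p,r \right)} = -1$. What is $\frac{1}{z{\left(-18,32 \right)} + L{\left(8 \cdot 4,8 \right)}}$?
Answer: $- \frac{4}{29} \approx -0.13793$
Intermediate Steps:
$L{\left(U,c \right)} = - \frac{25}{4}$ ($L{\left(U,c \right)} = -6 + \frac{2}{-8} = -6 + 2 \left(- \frac{1}{8}\right) = -6 - \frac{1}{4} = - \frac{25}{4}$)
$\frac{1}{z{\left(-18,32 \right)} + L{\left(8 \cdot 4,8 \right)}} = \frac{1}{-1 - \frac{25}{4}} = \frac{1}{- \frac{29}{4}} = - \frac{4}{29}$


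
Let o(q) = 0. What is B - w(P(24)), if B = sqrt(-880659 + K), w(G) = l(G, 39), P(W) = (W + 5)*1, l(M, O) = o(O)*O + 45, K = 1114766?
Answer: -45 + sqrt(234107) ≈ 438.85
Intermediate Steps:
l(M, O) = 45 (l(M, O) = 0*O + 45 = 0 + 45 = 45)
P(W) = 5 + W (P(W) = (5 + W)*1 = 5 + W)
w(G) = 45
B = sqrt(234107) (B = sqrt(-880659 + 1114766) = sqrt(234107) ≈ 483.85)
B - w(P(24)) = sqrt(234107) - 1*45 = sqrt(234107) - 45 = -45 + sqrt(234107)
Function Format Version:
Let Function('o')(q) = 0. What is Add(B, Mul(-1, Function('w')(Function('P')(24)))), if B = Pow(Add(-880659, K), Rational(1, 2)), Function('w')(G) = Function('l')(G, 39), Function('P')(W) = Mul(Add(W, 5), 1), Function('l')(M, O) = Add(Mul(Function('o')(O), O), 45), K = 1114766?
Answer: Add(-45, Pow(234107, Rational(1, 2))) ≈ 438.85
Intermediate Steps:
Function('l')(M, O) = 45 (Function('l')(M, O) = Add(Mul(0, O), 45) = Add(0, 45) = 45)
Function('P')(W) = Add(5, W) (Function('P')(W) = Mul(Add(5, W), 1) = Add(5, W))
Function('w')(G) = 45
B = Pow(234107, Rational(1, 2)) (B = Pow(Add(-880659, 1114766), Rational(1, 2)) = Pow(234107, Rational(1, 2)) ≈ 483.85)
Add(B, Mul(-1, Function('w')(Function('P')(24)))) = Add(Pow(234107, Rational(1, 2)), Mul(-1, 45)) = Add(Pow(234107, Rational(1, 2)), -45) = Add(-45, Pow(234107, Rational(1, 2)))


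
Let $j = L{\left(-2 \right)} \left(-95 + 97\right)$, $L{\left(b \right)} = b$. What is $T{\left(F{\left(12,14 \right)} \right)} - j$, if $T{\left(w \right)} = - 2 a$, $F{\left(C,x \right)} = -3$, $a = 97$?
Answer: $-190$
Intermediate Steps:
$j = -4$ ($j = - 2 \left(-95 + 97\right) = \left(-2\right) 2 = -4$)
$T{\left(w \right)} = -194$ ($T{\left(w \right)} = \left(-2\right) 97 = -194$)
$T{\left(F{\left(12,14 \right)} \right)} - j = -194 - -4 = -194 + 4 = -190$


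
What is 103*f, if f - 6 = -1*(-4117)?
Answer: 424669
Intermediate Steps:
f = 4123 (f = 6 - 1*(-4117) = 6 + 4117 = 4123)
103*f = 103*4123 = 424669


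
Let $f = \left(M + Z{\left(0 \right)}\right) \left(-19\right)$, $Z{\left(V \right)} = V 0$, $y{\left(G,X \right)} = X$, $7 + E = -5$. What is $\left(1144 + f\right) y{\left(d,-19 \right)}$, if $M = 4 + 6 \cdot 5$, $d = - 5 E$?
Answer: $-9462$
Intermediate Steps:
$E = -12$ ($E = -7 - 5 = -12$)
$d = 60$ ($d = \left(-5\right) \left(-12\right) = 60$)
$Z{\left(V \right)} = 0$
$M = 34$ ($M = 4 + 30 = 34$)
$f = -646$ ($f = \left(34 + 0\right) \left(-19\right) = 34 \left(-19\right) = -646$)
$\left(1144 + f\right) y{\left(d,-19 \right)} = \left(1144 - 646\right) \left(-19\right) = 498 \left(-19\right) = -9462$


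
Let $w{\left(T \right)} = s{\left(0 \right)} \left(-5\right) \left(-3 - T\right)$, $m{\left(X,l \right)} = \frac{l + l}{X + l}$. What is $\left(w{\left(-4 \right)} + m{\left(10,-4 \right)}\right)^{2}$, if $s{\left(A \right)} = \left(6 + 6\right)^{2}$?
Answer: $\frac{4682896}{9} \approx 5.2032 \cdot 10^{5}$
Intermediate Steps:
$s{\left(A \right)} = 144$ ($s{\left(A \right)} = 12^{2} = 144$)
$m{\left(X,l \right)} = \frac{2 l}{X + l}$
$w{\left(T \right)} = 2160 + 720 T$ ($w{\left(T \right)} = 144 \left(-5\right) \left(-3 - T\right) = - 720 \left(-3 - T\right) = 2160 + 720 T$)
$\left(w{\left(-4 \right)} + m{\left(10,-4 \right)}\right)^{2} = \left(\left(2160 + 720 \left(-4\right)\right) + 2 \left(-4\right) \frac{1}{10 - 4}\right)^{2} = \left(\left(2160 - 2880\right) + 2 \left(-4\right) \frac{1}{6}\right)^{2} = \left(-720 + 2 \left(-4\right) \frac{1}{6}\right)^{2} = \left(-720 - \frac{4}{3}\right)^{2} = \left(- \frac{2164}{3}\right)^{2} = \frac{4682896}{9}$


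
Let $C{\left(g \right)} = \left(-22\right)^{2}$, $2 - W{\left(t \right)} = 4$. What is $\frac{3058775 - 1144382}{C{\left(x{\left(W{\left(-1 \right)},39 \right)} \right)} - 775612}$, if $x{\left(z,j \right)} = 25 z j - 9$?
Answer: $- \frac{638131}{258376} \approx -2.4698$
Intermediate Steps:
$W{\left(t \right)} = -2$ ($W{\left(t \right)} = 2 - 4 = -2$)
$x{\left(z,j \right)} = -9 + 25 j z$ ($x{\left(z,j \right)} = 25 j z - 9 = -9 + 25 j z$)
$C{\left(g \right)} = 484$
$\frac{3058775 - 1144382}{C{\left(x{\left(W{\left(-1 \right)},39 \right)} \right)} - 775612} = \frac{3058775 - 1144382}{484 - 775612} = \frac{1914393}{-775128} = 1914393 \left(- \frac{1}{775128}\right) = - \frac{638131}{258376}$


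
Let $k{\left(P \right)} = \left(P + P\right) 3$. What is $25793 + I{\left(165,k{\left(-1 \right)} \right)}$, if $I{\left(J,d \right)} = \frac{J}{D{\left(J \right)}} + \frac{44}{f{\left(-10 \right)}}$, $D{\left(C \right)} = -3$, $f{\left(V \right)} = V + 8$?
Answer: $25716$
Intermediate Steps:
$f{\left(V \right)} = 8 + V$
$k{\left(P \right)} = 6 P$ ($k{\left(P \right)} = 2 P 3 = 6 P$)
$I{\left(J,d \right)} = -22 - \frac{J}{3}$ ($I{\left(J,d \right)} = \frac{J}{-3} + \frac{44}{8 - 10} = J \left(- \frac{1}{3}\right) + \frac{44}{-2} = - \frac{J}{3} + 44 \left(- \frac{1}{2}\right) = - \frac{J}{3} - 22 = -22 - \frac{J}{3}$)
$25793 + I{\left(165,k{\left(-1 \right)} \right)} = 25793 - 77 = 25716$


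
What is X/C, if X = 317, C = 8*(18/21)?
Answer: 2219/48 ≈ 46.229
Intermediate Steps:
C = 48/7 (C = 8*(18*(1/21)) = 8*(6/7) = 48/7 ≈ 6.8571)
X/C = 317/(48/7) = 317*(7/48) = 2219/48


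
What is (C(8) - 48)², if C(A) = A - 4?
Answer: 1936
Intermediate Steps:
C(A) = -4 + A
(C(8) - 48)² = ((-4 + 8) - 48)² = (4 - 48)² = (-44)² = 1936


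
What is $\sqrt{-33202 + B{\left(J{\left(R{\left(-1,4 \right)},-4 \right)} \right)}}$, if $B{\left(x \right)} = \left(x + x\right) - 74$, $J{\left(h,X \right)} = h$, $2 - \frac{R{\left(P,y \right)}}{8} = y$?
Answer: $2 i \sqrt{8327} \approx 182.5 i$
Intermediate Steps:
$R{\left(P,y \right)} = 16 - 8 y$
$B{\left(x \right)} = -74 + 2 x$ ($B{\left(x \right)} = 2 x - 74 = -74 + 2 x$)
$\sqrt{-33202 + B{\left(J{\left(R{\left(-1,4 \right)},-4 \right)} \right)}} = \sqrt{-33202 - \left(74 - 2 \left(16 - 32\right)\right)} = \sqrt{-33202 + \left(-74 + 2 \left(-16\right)\right)} = \sqrt{-33202 - 106} = \sqrt{-33308} = 2 i \sqrt{8327}$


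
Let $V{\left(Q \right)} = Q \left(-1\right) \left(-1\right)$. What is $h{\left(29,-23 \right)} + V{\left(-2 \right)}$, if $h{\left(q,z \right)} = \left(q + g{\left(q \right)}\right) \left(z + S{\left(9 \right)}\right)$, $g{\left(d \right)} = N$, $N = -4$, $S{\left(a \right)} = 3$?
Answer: $-502$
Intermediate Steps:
$g{\left(d \right)} = -4$
$h{\left(q,z \right)} = \left(-4 + q\right) \left(3 + z\right)$ ($h{\left(q,z \right)} = \left(q - 4\right) \left(z + 3\right) = \left(-4 + q\right) \left(3 + z\right)$)
$V{\left(Q \right)} = Q$ ($V{\left(Q \right)} = - Q \left(-1\right) = Q$)
$h{\left(29,-23 \right)} + V{\left(-2 \right)} = \left(-12 - -92 + 3 \cdot 29 + 29 \left(-23\right)\right) - 2 = \left(-12 + 92 + 87 - 667\right) - 2 = -500 - 2 = -502$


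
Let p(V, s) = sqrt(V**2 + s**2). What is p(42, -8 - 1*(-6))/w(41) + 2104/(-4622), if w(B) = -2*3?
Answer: -1052/2311 - sqrt(442)/3 ≈ -7.4632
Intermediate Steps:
w(B) = -6
p(42, -8 - 1*(-6))/w(41) + 2104/(-4622) = sqrt(42**2 + (-8 - 1*(-6))**2)/(-6) + 2104/(-4622) = sqrt(1764 + (-8 + 6)**2)*(-1/6) + 2104*(-1/4622) = sqrt(1764 + (-2)**2)*(-1/6) - 1052/2311 = sqrt(1764 + 4)*(-1/6) - 1052/2311 = sqrt(1768)*(-1/6) - 1052/2311 = (2*sqrt(442))*(-1/6) - 1052/2311 = -sqrt(442)/3 - 1052/2311 = -1052/2311 - sqrt(442)/3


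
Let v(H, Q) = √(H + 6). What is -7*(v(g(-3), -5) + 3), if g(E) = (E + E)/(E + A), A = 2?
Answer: -21 - 14*√3 ≈ -45.249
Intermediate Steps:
g(E) = 2*E/(2 + E) (g(E) = (E + E)/(E + 2) = (2*E)/(2 + E) = 2*E/(2 + E))
v(H, Q) = √(6 + H)
-7*(v(g(-3), -5) + 3) = -7*(√(6 + 2*(-3)/(2 - 3)) + 3) = -7*(√(6 + 2*(-3)/(-1)) + 3) = -7*(√(6 + 2*(-3)*(-1)) + 3) = -7*(√(6 + 6) + 3) = -7*(√12 + 3) = -7*(2*√3 + 3) = -7*(3 + 2*√3) = -21 - 14*√3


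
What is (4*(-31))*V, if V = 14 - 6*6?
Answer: 2728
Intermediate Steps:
V = -22 (V = 14 - 1*36 = 14 - 36 = -22)
(4*(-31))*V = (4*(-31))*(-22) = -124*(-22) = 2728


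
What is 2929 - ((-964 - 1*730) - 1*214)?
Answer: 4837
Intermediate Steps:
2929 - ((-964 - 1*730) - 1*214) = 2929 - ((-964 - 730) - 214) = 2929 - (-1694 - 214) = 2929 - 1*(-1908) = 2929 + 1908 = 4837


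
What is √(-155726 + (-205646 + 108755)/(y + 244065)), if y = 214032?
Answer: 3*I*√403451741743881/152699 ≈ 394.62*I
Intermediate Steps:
√(-155726 + (-205646 + 108755)/(y + 244065)) = √(-155726 + (-205646 + 108755)/(214032 + 244065)) = √(-155726 - 96891/458097) = √(-155726 - 96891*1/458097) = √(-155726 - 32297/152699) = √(-23779236771/152699) = 3*I*√403451741743881/152699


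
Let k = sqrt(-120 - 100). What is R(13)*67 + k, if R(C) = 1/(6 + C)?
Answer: 67/19 + 2*I*sqrt(55) ≈ 3.5263 + 14.832*I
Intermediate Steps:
k = 2*I*sqrt(55) (k = sqrt(-220) = 2*I*sqrt(55) ≈ 14.832*I)
R(13)*67 + k = 67/(6 + 13) + 2*I*sqrt(55) = 67/19 + 2*I*sqrt(55)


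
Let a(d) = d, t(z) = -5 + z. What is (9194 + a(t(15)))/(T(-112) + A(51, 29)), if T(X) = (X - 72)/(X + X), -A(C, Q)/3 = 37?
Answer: -257712/3085 ≈ -83.537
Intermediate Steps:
A(C, Q) = -111 (A(C, Q) = -3*37 = -111)
T(X) = (-72 + X)/(2*X) (T(X) = (-72 + X)/((2*X)) = (-72 + X)*(1/(2*X)) = (-72 + X)/(2*X))
(9194 + a(t(15)))/(T(-112) + A(51, 29)) = (9194 + (-5 + 15))/((½)*(-72 - 112)/(-112) - 111) = (9194 + 10)/((½)*(-1/112)*(-184) - 111) = 9204/(23/28 - 111) = 9204/(-3085/28) = 9204*(-28/3085) = -257712/3085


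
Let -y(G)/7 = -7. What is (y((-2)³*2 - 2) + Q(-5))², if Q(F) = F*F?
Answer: 5476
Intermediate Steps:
Q(F) = F²
y(G) = 49 (y(G) = -7*(-7) = 49)
(y((-2)³*2 - 2) + Q(-5))² = (49 + (-5)²)² = (49 + 25)² = 74² = 5476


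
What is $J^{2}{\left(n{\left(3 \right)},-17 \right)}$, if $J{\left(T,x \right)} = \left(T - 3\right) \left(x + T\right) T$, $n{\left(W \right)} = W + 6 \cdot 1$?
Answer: $186624$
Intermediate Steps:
$n{\left(W \right)} = 6 + W$ ($n{\left(W \right)} = W + 6 = 6 + W$)
$J{\left(T,x \right)} = T \left(-3 + T\right) \left(T + x\right)$ ($J{\left(T,x \right)} = \left(-3 + T\right) \left(T + x\right) T = T \left(-3 + T\right) \left(T + x\right)$)
$J^{2}{\left(n{\left(3 \right)},-17 \right)} = \left(\left(6 + 3\right) \left(\left(6 + 3\right)^{2} - 3 \left(6 + 3\right) - -51 + \left(6 + 3\right) \left(-17\right)\right)\right)^{2} = \left(9 \left(9^{2} - 27 + 51 + 9 \left(-17\right)\right)\right)^{2} = \left(9 \left(81 - 27 + 51 - 153\right)\right)^{2} = \left(9 \left(-48\right)\right)^{2} = \left(-432\right)^{2} = 186624$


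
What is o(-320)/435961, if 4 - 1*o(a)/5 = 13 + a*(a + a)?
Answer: -1024045/435961 ≈ -2.3489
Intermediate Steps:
o(a) = -45 - 10*a² (o(a) = 20 - 5*(13 + a*(a + a)) = 20 - 5*(13 + a*(2*a)) = 20 - 5*(13 + 2*a²) = 20 + (-65 - 10*a²) = -45 - 10*a²)
o(-320)/435961 = (-45 - 10*(-320)²)/435961 = (-45 - 10*102400)*(1/435961) = (-45 - 1024000)*(1/435961) = -1024045*1/435961 = -1024045/435961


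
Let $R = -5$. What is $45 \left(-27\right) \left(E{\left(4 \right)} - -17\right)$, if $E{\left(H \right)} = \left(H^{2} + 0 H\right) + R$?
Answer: $-34020$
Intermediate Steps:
$E{\left(H \right)} = -5 + H^{2}$ ($E{\left(H \right)} = \left(H^{2} + 0 H\right) - 5 = \left(H^{2} + 0\right) - 5 = H^{2} - 5 = -5 + H^{2}$)
$45 \left(-27\right) \left(E{\left(4 \right)} - -17\right) = 45 \left(-27\right) \left(\left(-5 + 4^{2}\right) - -17\right) = - 1215 \left(\left(-5 + 16\right) + 17\right) = - 1215 \left(11 + 17\right) = \left(-1215\right) 28 = -34020$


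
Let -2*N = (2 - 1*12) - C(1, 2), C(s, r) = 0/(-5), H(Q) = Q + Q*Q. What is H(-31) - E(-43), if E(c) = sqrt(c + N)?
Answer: 930 - I*sqrt(38) ≈ 930.0 - 6.1644*I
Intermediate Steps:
H(Q) = Q + Q**2
C(s, r) = 0 (C(s, r) = 0*(-1/5) = 0)
N = 5 (N = -((2 - 1*12) - 1*0)/2 = -((2 - 12) + 0)/2 = -(-10 + 0)/2 = -1/2*(-10) = 5)
E(c) = sqrt(5 + c) (E(c) = sqrt(c + 5) = sqrt(5 + c))
H(-31) - E(-43) = -31*(1 - 31) - sqrt(5 - 43) = -31*(-30) - sqrt(-38) = 930 - I*sqrt(38)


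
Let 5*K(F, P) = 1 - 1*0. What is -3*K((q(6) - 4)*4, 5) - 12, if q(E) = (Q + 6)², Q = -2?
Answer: -63/5 ≈ -12.600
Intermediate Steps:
q(E) = 16 (q(E) = (-2 + 6)² = 4² = 16)
K(F, P) = ⅕ (K(F, P) = (1 - 1*0)/5 = (1 + 0)/5 = (⅕)*1 = ⅕)
-3*K((q(6) - 4)*4, 5) - 12 = -3*⅕ - 12 = -⅗ - 12 = -63/5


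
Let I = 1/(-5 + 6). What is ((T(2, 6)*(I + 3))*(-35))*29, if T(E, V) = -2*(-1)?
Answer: -8120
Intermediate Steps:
T(E, V) = 2
I = 1 (I = 1/1 = 1)
((T(2, 6)*(I + 3))*(-35))*29 = ((2*(1 + 3))*(-35))*29 = ((2*4)*(-35))*29 = (8*(-35))*29 = -280*29 = -8120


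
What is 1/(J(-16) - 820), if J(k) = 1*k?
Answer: -1/836 ≈ -0.0011962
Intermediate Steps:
J(k) = k
1/(J(-16) - 820) = 1/(-16 - 820) = 1/(-836) = -1/836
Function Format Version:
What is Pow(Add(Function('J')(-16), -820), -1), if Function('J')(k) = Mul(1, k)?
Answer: Rational(-1, 836) ≈ -0.0011962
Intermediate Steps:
Function('J')(k) = k
Pow(Add(Function('J')(-16), -820), -1) = Pow(Add(-16, -820), -1) = Pow(-836, -1) = Rational(-1, 836)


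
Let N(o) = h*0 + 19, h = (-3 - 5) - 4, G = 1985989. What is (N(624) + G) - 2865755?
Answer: -879747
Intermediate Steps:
h = -12 (h = -8 - 4 = -12)
N(o) = 19 (N(o) = -12*0 + 19 = 0 + 19 = 19)
(N(624) + G) - 2865755 = (19 + 1985989) - 2865755 = 1986008 - 2865755 = -879747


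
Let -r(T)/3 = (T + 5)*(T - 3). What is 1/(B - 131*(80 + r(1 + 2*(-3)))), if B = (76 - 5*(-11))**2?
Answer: 1/6681 ≈ 0.00014968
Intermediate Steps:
r(T) = -3*(-3 + T)*(5 + T) (r(T) = -3*(T + 5)*(T - 3) = -3*(5 + T)*(-3 + T) = -3*(-3 + T)*(5 + T))
B = 17161 (B = (76 + 55)**2 = 131**2 = 17161)
1/(B - 131*(80 + r(1 + 2*(-3)))) = 1/(17161 - 131*(80 + (45 - 6*(1 + 2*(-3)) - 3*(1 + 2*(-3))**2))) = 1/(17161 - 131*(80 + (45 - 6*(1 - 6) - 3*(1 - 6)**2))) = 1/(17161 - 131*(80 + (45 - 6*(-5) - 3*(-5)**2))) = 1/(17161 - 131*(80 + (45 + 30 - 3*25))) = 1/(17161 - 131*(80 + (45 + 30 - 75))) = 1/(17161 - 131*(80 + 0)) = 1/(17161 - 131*80) = 1/(17161 - 10480) = 1/6681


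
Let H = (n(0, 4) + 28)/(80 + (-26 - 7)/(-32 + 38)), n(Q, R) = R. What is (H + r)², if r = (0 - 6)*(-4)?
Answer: 13249600/22201 ≈ 596.80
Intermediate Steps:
r = 24 (r = -6*(-4) = 24)
H = 64/149 (H = (4 + 28)/(80 + (-26 - 7)/(-32 + 38)) = 32/(80 - 33/6) = 32/(80 - 33*⅙) = 32/(80 - 11/2) = 32/(149/2) = 32*(2/149) = 64/149 ≈ 0.42953)
(H + r)² = (64/149 + 24)² = (3640/149)² = 13249600/22201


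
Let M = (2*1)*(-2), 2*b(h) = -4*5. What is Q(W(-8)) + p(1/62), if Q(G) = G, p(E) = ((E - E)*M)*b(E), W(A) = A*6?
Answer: -48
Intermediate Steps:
W(A) = 6*A
b(h) = -10 (b(h) = (-4*5)/2 = (½)*(-20) = -10)
M = -4 (M = 2*(-2) = -4)
p(E) = 0 (p(E) = ((E - E)*(-4))*(-10) = (0*(-4))*(-10) = 0*(-10) = 0)
Q(W(-8)) + p(1/62) = 6*(-8) + 0 = -48 + 0 = -48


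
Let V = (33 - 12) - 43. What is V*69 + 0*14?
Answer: -1518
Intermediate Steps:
V = -22 (V = 21 - 43 = -22)
V*69 + 0*14 = -22*69 + 0*14 = -1518 + 0 = -1518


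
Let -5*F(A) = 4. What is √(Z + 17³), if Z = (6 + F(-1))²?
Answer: √123501/5 ≈ 70.285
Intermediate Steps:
F(A) = -⅘ (F(A) = -⅕*4 = -⅘)
Z = 676/25 (Z = (6 - ⅘)² = (26/5)² = 676/25 ≈ 27.040)
√(Z + 17³) = √(676/25 + 17³) = √(676/25 + 4913) = √(123501/25) = √123501/5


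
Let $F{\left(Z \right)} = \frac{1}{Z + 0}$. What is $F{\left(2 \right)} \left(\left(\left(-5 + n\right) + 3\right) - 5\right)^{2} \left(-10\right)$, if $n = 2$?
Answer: $-125$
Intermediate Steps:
$F{\left(Z \right)} = \frac{1}{Z}$
$F{\left(2 \right)} \left(\left(\left(-5 + n\right) + 3\right) - 5\right)^{2} \left(-10\right) = \frac{\left(\left(\left(-5 + 2\right) + 3\right) - 5\right)^{2}}{2} \left(-10\right) = \frac{\left(\left(-3 + 3\right) - 5\right)^{2}}{2} \left(-10\right) = \frac{\left(0 - 5\right)^{2}}{2} \left(-10\right) = \frac{\left(-5\right)^{2}}{2} \left(-10\right) = \frac{1}{2} \cdot 25 \left(-10\right) = \frac{25}{2} \left(-10\right) = -125$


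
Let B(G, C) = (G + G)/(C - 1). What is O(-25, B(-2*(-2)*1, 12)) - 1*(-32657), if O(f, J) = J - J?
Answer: 32657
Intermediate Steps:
B(G, C) = 2*G/(-1 + C) (B(G, C) = (2*G)/(-1 + C) = 2*G/(-1 + C))
O(f, J) = 0
O(-25, B(-2*(-2)*1, 12)) - 1*(-32657) = 0 - 1*(-32657) = 0 + 32657 = 32657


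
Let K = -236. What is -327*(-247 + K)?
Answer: 157941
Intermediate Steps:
-327*(-247 + K) = -327*(-247 - 236) = -327*(-483) = 157941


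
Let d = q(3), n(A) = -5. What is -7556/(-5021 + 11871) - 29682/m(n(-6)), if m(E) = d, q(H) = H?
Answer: -33890728/3425 ≈ -9895.1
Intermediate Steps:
d = 3
m(E) = 3
-7556/(-5021 + 11871) - 29682/m(n(-6)) = -7556/(-5021 + 11871) - 29682/3 = -7556/6850 - 29682*⅓ = -7556*1/6850 - 9894 = -3778/3425 - 9894 = -33890728/3425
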